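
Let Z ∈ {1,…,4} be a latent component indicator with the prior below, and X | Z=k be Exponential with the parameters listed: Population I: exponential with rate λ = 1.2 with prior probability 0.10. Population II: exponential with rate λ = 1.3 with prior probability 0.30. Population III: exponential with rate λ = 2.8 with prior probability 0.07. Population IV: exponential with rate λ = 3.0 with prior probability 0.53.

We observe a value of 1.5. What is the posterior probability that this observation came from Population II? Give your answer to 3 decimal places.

The responsibility of component k is P(Z=k) f_k(x) divided by Σ_j P(Z=j) f_j(x).
Exponential densities:
  L_I = 0.198359
  L_II = 0.184956
  L_III = 0.0419876
  L_IV = 0.033327
Unnormalised posteriors:
  P(Z=I)·L_I = 0.10 × 0.198359 = 0.0198359
  P(Z=II)·L_II = 0.30 × 0.184956 = 0.0554869
  P(Z=III)·L_III = 0.07 × 0.0419876 = 0.00293913
  P(Z=IV)·L_IV = 0.53 × 0.033327 = 0.0176633
Evidence: 0.0198359 + 0.0554869 + 0.00293913 + 0.0176633 = 0.0959252
P(Population II | 1.5) ≈ 0.578

0.578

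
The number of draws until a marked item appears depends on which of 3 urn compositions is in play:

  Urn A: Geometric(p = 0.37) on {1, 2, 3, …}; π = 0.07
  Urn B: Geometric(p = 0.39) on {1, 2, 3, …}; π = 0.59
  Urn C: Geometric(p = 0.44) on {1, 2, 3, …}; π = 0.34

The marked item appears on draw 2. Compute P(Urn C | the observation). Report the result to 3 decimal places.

0.348

Apply Bayes' rule: the posterior for each component is proportional to its prior times its likelihood at x.
Component likelihoods at x = 2:
  p_A = 0.2331
  p_B = 0.2379
  p_C = 0.2464
Multiply by the mixture weights:
  P(Z=A)·p_A = 0.07 × 0.2331 = 0.016317
  P(Z=B)·p_B = 0.59 × 0.2379 = 0.140361
  P(Z=C)·p_C = 0.34 × 0.2464 = 0.083776
Sum: 0.016317 + 0.140361 + 0.083776 = 0.240454
Responsibility of Urn C: 0.083776 / 0.240454 ≈ 0.348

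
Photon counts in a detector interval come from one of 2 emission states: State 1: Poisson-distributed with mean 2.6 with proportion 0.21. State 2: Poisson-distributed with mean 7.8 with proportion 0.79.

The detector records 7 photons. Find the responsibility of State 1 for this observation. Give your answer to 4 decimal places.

0.0216

Posterior ∝ prior × likelihood, so P(k | x) ∝ w_k f_k(x); normalise over all components.
Evaluate each component's likelihood at the observed value:
  f_1 = 0.0118363
  f_2 = 0.142802
Prior × likelihood for each component:
  w_1·f_1 = 0.21 × 0.0118363 = 0.00248563
  w_2·f_2 = 0.79 × 0.142802 = 0.112814
Evidence: 0.00248563 + 0.112814 = 0.115299
So the posterior for State 1 is 0.00248563 / 0.115299 ≈ 0.0216.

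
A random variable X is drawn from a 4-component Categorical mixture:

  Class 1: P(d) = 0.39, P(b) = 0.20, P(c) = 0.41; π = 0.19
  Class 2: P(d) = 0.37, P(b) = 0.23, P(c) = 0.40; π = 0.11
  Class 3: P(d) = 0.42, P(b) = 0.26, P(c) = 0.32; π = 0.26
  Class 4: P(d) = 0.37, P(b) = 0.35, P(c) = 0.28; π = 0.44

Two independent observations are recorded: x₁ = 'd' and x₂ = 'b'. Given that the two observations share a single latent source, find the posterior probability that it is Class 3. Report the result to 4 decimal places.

0.2592

The responsibility of component k is π_k f_k(x) divided by Σ_j π_j f_j(x).
Since both observations come from the same component, the likelihood for component k is f_k(x₁)·f_k(x₂).
  p_1 = [0.39] × [0.2] = 0.078
  p_2 = [0.37] × [0.23] = 0.0851
  p_3 = [0.42] × [0.26] = 0.1092
  p_4 = [0.37] × [0.35] = 0.1295
Weight by the priors:
  π_1·p_1 = 0.19 × 0.078 = 0.01482
  π_2·p_2 = 0.11 × 0.0851 = 0.009361
  π_3·p_3 = 0.26 × 0.1092 = 0.028392
  π_4·p_4 = 0.44 × 0.1295 = 0.05698
Sum: 0.01482 + 0.009361 + 0.028392 + 0.05698 = 0.109553
P(Class 3 | x₁, x₂) = 0.028392 / 0.109553 ≈ 0.2592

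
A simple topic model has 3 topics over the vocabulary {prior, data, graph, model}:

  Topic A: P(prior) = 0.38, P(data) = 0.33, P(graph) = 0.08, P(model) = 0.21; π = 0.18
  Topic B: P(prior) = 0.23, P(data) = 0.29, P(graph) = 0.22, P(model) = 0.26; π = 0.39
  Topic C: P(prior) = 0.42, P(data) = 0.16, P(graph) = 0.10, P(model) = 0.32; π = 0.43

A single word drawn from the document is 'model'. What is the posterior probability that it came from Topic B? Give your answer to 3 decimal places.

By Bayes' theorem, P(k | x) = P(Z=k) f_k(x) / Σ_j P(Z=j) f_j(x).
Evaluate each component's likelihood at the observed value:
  L_A = P(model | comp) = 0.21
  L_B = P(model | comp) = 0.26
  L_C = P(model | comp) = 0.32
Unnormalised posteriors:
  P(Z=A)·L_A = 0.18 × 0.21 = 0.0378
  P(Z=B)·L_B = 0.39 × 0.26 = 0.1014
  P(Z=C)·L_C = 0.43 × 0.32 = 0.1376
Denominator: 0.0378 + 0.1014 + 0.1376 = 0.2768
So the posterior for Topic B is 0.1014 / 0.2768 ≈ 0.366.

0.366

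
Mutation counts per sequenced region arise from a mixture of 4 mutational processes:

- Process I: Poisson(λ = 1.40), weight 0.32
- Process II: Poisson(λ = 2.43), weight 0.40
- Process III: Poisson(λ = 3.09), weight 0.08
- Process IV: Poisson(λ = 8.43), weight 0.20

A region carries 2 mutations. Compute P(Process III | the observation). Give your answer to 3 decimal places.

0.087

Posterior ∝ prior × likelihood, so P(k | x) ∝ π_k f_k(x); normalise over all components.
Poisson probabilities:
  f_I = e^(−1.40)·1.40^2/2! = 0.241665
  f_II = e^(−2.43)·2.43^2/2! = 0.259924
  f_III = e^(−3.09)·3.09^2/2! = 0.217229
  f_IV = e^(−8.43)·8.43^2/2! = 0.00775394
Unnormalised posteriors:
  π_I·f_I = 0.32 × 0.241665 = 0.0773328
  π_II·f_II = 0.40 × 0.259924 = 0.10397
  π_III·f_III = 0.08 × 0.217229 = 0.0173783
  π_IV·f_IV = 0.20 × 0.00775394 = 0.00155079
Marginal: 0.0773328 + 0.10397 + 0.0173783 + 0.00155079 = 0.200232
So the posterior for Process III is 0.0173783 / 0.200232 ≈ 0.087.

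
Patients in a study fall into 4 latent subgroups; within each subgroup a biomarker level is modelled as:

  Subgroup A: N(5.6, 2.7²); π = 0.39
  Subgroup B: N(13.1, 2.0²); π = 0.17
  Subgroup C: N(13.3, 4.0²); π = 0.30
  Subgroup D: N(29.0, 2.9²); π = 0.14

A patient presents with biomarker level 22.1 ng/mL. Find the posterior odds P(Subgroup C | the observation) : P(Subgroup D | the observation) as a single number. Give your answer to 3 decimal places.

2.342

Since P(k|x) ∝ w_k f_k(x), the posterior odds are w_i f_i(x) / (w_j f_j(x)).
Normal densities:
  f_A = (1/(2.7·√(2π)))·exp(−(22.1−5.6)²/(2·2.7²)) = 0.147756·exp(-18.67284) = 1.14825e-09
  f_B = (1/(2.0·√(2π)))·exp(−(22.1−13.1)²/(2·2.0²)) = 0.199471·exp(-10.12500) = 7.99187e-06
  f_C = (1/(4.0·√(2π)))·exp(−(22.1−13.3)²/(2·4.0²)) = 0.099736·exp(-2.42000) = 0.00886865
  f_D = (1/(2.9·√(2π)))·exp(−(22.1−29.0)²/(2·2.9²)) = 0.137566·exp(-2.83056) = 0.00811364
Posterior odds = (w_C·f_C) / (w_D·f_D) = (0.30·0.00886865) / (0.14·0.00811364) = 0.00266059 / 0.00113591 ≈ 2.342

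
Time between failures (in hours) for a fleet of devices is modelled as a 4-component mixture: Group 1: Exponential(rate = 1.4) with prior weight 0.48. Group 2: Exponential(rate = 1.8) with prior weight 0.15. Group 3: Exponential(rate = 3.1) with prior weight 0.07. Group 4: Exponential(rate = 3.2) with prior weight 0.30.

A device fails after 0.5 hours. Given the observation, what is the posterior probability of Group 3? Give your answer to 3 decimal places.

Posterior ∝ prior × likelihood, so P(k | x) ∝ π_k f_k(x); normalise over all components.
Exponential densities:
  p_1 = 0.695219
  p_2 = 0.731825
  p_3 = 0.657969
  p_4 = 0.646069
Unnormalised posteriors:
  π_1·p_1 = 0.48 × 0.695219 = 0.333705
  π_2·p_2 = 0.15 × 0.731825 = 0.109774
  π_3·p_3 = 0.07 × 0.657969 = 0.0460578
  π_4·p_4 = 0.30 × 0.646069 = 0.193821
Evidence: 0.333705 + 0.109774 + 0.0460578 + 0.193821 = 0.683358
P(Group 3 | data) = 0.0460578 / 0.683358 ≈ 0.067

0.067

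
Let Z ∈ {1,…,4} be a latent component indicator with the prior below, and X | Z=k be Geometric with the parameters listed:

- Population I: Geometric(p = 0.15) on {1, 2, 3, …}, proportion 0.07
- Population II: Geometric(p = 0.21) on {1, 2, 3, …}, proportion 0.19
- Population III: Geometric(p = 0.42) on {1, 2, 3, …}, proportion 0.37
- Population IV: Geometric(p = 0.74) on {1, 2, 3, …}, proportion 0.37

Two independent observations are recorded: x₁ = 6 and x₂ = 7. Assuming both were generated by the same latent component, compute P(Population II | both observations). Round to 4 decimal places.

Apply Bayes' rule: the posterior for each component is proportional to its prior times its likelihood at x.
Since both observations come from the same component, the likelihood for component k is f_k(x₁)·f_k(x₂).
  f_I = [0.0665558] × [0.0565724] = 0.00376522
  f_II = [0.0646182] × [0.0510484] = 0.00329865
  f_III = [0.027567] × [0.0159889] = 0.000440764
  f_IV = [0.000879222] × [0.000228598] = 2.00988e-07
Multiply by the mixture weights:
  π_I·f_I = 0.07 × 0.00376522 = 0.000263566
  π_II·f_II = 0.19 × 0.00329865 = 0.000626744
  π_III·f_III = 0.37 × 0.000440764 = 0.000163083
  π_IV·f_IV = 0.37 × 2.00988e-07 = 7.43656e-08
Sum: 0.000263566 + 0.000626744 + 0.000163083 + 7.43656e-08 = 0.00105347
So the posterior for Population II is 0.000626744 / 0.00105347 ≈ 0.5949.

0.5949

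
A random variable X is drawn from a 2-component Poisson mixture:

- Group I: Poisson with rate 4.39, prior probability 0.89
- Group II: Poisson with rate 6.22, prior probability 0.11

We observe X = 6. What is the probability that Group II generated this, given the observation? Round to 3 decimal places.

Apply Bayes' rule: the posterior for each component is proportional to its prior times its likelihood at x.
Poisson probabilities:
  f_I = e^(−4.39)·4.39^6/6! = 0.123283
  f_II = e^(−6.22)·6.22^6/6! = 0.159992
Multiply by the mixture weights:
  π_I·f_I = 0.89 × 0.123283 = 0.109722
  π_II·f_II = 0.11 × 0.159992 = 0.0175991
Normaliser: 0.109722 + 0.0175991 = 0.127321
So the posterior for Group II is 0.0175991 / 0.127321 ≈ 0.138.

0.138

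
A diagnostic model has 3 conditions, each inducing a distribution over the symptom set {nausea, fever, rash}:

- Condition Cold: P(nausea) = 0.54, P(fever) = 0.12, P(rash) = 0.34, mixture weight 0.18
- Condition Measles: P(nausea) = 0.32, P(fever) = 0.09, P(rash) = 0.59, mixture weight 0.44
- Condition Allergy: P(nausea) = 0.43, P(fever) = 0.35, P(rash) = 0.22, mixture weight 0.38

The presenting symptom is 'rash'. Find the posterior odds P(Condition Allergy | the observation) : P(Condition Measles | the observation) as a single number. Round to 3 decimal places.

0.322

Posterior odds = (P(Z=i) f_i(x)) / (P(Z=j) f_j(x)); the normalising sum cancels.
Evaluate each component's likelihood at the observed value:
  f_Cold = P(rash | comp) = 0.34
  f_Measles = P(rash | comp) = 0.59
  f_Allergy = P(rash | comp) = 0.22
Odds = (0.38/0.44) × (0.22/0.59) = 0.863636 × 0.372881 ≈ 0.322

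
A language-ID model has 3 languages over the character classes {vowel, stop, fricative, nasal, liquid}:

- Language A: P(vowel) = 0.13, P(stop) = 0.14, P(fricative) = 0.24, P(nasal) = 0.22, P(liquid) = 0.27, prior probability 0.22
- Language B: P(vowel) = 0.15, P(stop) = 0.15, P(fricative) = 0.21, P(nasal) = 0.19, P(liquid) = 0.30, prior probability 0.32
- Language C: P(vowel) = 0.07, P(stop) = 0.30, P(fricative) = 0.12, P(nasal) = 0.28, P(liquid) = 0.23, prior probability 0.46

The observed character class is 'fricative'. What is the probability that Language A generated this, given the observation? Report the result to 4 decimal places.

Apply Bayes' rule: the posterior for each component is proportional to its prior times its likelihood at x.
Component likelihoods at x = 'fricative':
  p_A = P(fricative | comp) = 0.24
  p_B = P(fricative | comp) = 0.21
  p_C = P(fricative | comp) = 0.12
Unnormalised posteriors:
  π_A·p_A = 0.22 × 0.24 = 0.0528
  π_B·p_B = 0.32 × 0.21 = 0.0672
  π_C·p_C = 0.46 × 0.12 = 0.0552
Marginal: 0.0528 + 0.0672 + 0.0552 = 0.1752
P(Language A | x) = 0.0528 / 0.1752 ≈ 0.3014

0.3014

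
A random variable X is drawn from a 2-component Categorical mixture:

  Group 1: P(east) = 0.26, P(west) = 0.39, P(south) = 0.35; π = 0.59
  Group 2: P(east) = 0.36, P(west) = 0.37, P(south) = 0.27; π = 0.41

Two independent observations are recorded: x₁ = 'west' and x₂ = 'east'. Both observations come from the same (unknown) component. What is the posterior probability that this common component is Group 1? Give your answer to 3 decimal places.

0.523

Apply Bayes' rule: the posterior for each component is proportional to its prior times its likelihood at x.
Since both observations come from the same component, the likelihood for component k is f_k(x₁)·f_k(x₂).
  L_1 = [P(west | comp) = 0.39] × [0.26] = 0.1014
  L_2 = [P(west | comp) = 0.37] × [0.36] = 0.1332
Multiply by the mixture weights:
  w_1·L_1 = 0.59 × 0.1014 = 0.059826
  w_2·L_2 = 0.41 × 0.1332 = 0.054612
Sum: 0.059826 + 0.054612 = 0.114438
P(Group 1 | x₁,x₂) = 0.059826 / 0.114438 ≈ 0.523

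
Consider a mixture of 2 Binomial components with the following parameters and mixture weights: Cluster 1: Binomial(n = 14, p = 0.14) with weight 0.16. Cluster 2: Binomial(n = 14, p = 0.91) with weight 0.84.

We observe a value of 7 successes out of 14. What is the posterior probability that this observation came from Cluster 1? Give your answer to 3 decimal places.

By Bayes' theorem, P(k | x) = π_k f_k(x) / Σ_j π_j f_j(x).
Binomial probabilities:
  L_1 = C(14,7)·0.14^7·0.86^7 = 3432·1.05414e-06·0.347928 = 0.00125873
  L_2 = C(14,7)·0.91^7·0.09^7 = 3432·0.516761·4.78297e-08 = 8.48271e-05
Multiply by the mixture weights:
  π_1·L_1 = 0.16 × 0.00125873 = 0.000201397
  π_2·L_2 = 0.84 × 8.48271e-05 = 7.12548e-05
Denominator: 0.000201397 + 7.12548e-05 = 0.000272652
P(Cluster 1 | the observation) = 0.000201397 / 0.000272652 ≈ 0.739

0.739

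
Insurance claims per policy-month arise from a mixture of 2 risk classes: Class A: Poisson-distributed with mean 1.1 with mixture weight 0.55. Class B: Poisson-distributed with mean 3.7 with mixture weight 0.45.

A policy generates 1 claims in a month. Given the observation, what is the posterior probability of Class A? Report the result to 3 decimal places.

Posterior ∝ prior × likelihood, so P(k | x) ∝ π_k f_k(x); normalise over all components.
Evaluate each component's likelihood at the observed value:
  f_A = e^(−1.1)·1.1^1/1! = 0.366158
  f_B = e^(−3.7)·3.7^1/1! = 0.091477
Unnormalised posteriors:
  π_A·f_A = 0.55 × 0.366158 = 0.201387
  π_B·f_B = 0.45 × 0.091477 = 0.0411647
Normaliser: 0.201387 + 0.0411647 = 0.242552
So the posterior for Class A is 0.201387 / 0.242552 ≈ 0.830.

0.830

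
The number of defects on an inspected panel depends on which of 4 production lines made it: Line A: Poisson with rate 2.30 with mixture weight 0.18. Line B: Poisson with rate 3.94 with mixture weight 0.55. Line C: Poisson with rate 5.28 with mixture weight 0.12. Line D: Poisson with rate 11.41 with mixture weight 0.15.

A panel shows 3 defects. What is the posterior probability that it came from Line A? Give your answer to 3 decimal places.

By Bayes' theorem, P(k | x) = w_k f_k(x) / Σ_j w_j f_j(x).
Component likelihoods at x = 3 defects:
  f_A = e^(−2.30)·2.30^3/3! = 0.203308
  f_B = e^(−3.94)·3.94^3/3! = 0.198252
  f_C = e^(−5.28)·5.28^3/3! = 0.124933
  f_D = e^(−11.41)·11.41^3/3! = 0.00274414
Multiply by the mixture weights:
  w_A·f_A = 0.18 × 0.203308 = 0.0365955
  w_B·f_B = 0.55 × 0.198252 = 0.109038
  w_C·f_C = 0.12 × 0.124933 = 0.0149919
  w_D·f_D = 0.15 × 0.00274414 = 0.00041162
Denominator: 0.0365955 + 0.109038 + 0.0149919 + 0.00041162 = 0.161038
So the posterior for Line A is 0.0365955 / 0.161038 ≈ 0.227.

0.227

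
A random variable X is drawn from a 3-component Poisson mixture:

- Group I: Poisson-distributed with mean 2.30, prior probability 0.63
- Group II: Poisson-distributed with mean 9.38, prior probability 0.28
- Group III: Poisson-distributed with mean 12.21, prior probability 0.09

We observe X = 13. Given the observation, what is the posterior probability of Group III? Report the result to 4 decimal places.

P(component k | x) = w_k·f_k(x) / marginal(x), where marginal(x) = Σ_j w_j·f_j(x).
Component likelihoods at x = 13:
  f_I = e^(−2.30)·2.30^13/13! = 8.11529e-07
  f_II = e^(−9.38)·9.38^13/13! = 0.0589759
  f_III = e^(−12.21)·12.21^13/13! = 0.107223
Prior × likelihood for each component:
  w_I·f_I = 0.63 × 8.11529e-07 = 5.11264e-07
  w_II·f_II = 0.28 × 0.0589759 = 0.0165132
  w_III·f_III = 0.09 × 0.107223 = 0.00965006
Normaliser: 5.11264e-07 + 0.0165132 + 0.00965006 = 0.0261638
P(Group III | x) ≈ 0.3688

0.3688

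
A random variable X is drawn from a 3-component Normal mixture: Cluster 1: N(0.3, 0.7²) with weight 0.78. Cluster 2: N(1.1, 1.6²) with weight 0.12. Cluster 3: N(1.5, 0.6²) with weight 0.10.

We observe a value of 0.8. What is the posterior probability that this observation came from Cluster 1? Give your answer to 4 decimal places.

P(component k | x) = π_k·f_k(x) / marginal(x), where marginal(x) = Σ_j π_j·f_j(x).
Normal densities:
  f_1 = (1/(0.7·√(2π)))·exp(−(0.8−0.3)²/(2·0.7²)) = 0.569918·exp(-0.25510) = 0.441593
  f_2 = (1/(1.6·√(2π)))·exp(−(0.8−1.1)²/(2·1.6²)) = 0.249339·exp(-0.01758) = 0.244994
  f_3 = (1/(0.6·√(2π)))·exp(−(0.8−1.5)²/(2·0.6²)) = 0.664904·exp(-0.68056) = 0.336664
Prior × likelihood for each component:
  π_1·f_1 = 0.78 × 0.441593 = 0.344443
  π_2·f_2 = 0.12 × 0.244994 = 0.0293993
  π_3·f_3 = 0.10 × 0.336664 = 0.0336664
Denominator: 0.344443 + 0.0293993 + 0.0336664 = 0.407509
Responsibility of Cluster 1: 0.344443 / 0.407509 ≈ 0.8452

0.8452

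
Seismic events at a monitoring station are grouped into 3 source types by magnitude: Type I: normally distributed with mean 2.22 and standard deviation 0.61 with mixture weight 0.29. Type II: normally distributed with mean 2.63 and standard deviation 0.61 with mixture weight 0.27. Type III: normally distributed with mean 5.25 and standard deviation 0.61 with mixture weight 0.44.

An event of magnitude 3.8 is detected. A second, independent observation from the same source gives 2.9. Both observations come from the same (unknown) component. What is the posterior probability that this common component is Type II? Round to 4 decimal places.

0.8770

By Bayes' theorem, P(k | x) = w_k f_k(x) / Σ_j w_j f_j(x).
Since both observations come from the same component, the likelihood for component k is f_k(x₁)·f_k(x₂).
  f_I = [(1/(0.61·√(2π)))·exp(−(3.8−2.22)²/(2·0.61²)) = 0.654004·exp(-3.35447) = 0.0228429] × [0.351347] = 0.00802577
  f_II = [(1/(0.61·√(2π)))·exp(−(3.8−2.63)²/(2·0.61²)) = 0.654004·exp(-1.83942) = 0.103927] × [0.592977] = 0.0616263
  f_III = [(1/(0.61·√(2π)))·exp(−(3.8−5.25)²/(2·0.61²)) = 0.654004·exp(-2.82518) = 0.038781] × [0.000391564] = 1.51852e-05
Prior × likelihood for each component:
  w_I·f_I = 0.29 × 0.00802577 = 0.00232747
  w_II·f_II = 0.27 × 0.0616263 = 0.0166391
  w_III·f_III = 0.44 × 1.51852e-05 = 6.68151e-06
Evidence: 0.00232747 + 0.0166391 + 6.68151e-06 = 0.0189733
P(Type II | x₁, x₂) ≈ 0.8770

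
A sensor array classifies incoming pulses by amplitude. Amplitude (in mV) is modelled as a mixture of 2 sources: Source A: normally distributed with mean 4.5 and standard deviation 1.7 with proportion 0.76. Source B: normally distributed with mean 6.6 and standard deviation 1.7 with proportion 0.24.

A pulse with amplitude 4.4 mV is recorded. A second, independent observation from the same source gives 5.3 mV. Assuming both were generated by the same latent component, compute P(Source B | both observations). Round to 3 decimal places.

0.102

Apply Bayes' rule: the posterior for each component is proportional to its prior times its likelihood at x.
Since both observations come from the same component, the likelihood for component k is f_k(x₁)·f_k(x₂).
  f_A = [0.234266] × [0.210074] = 0.0492134
  f_B = [0.101577] × [0.175178] = 0.017794
Prior × likelihood for each component:
  w_A·f_A = 0.76 × 0.0492134 = 0.0374021
  w_B·f_B = 0.24 × 0.017794 = 0.00427057
Sum: 0.0374021 + 0.00427057 = 0.0416727
Responsibility of Source B: 0.00427057 / 0.0416727 ≈ 0.102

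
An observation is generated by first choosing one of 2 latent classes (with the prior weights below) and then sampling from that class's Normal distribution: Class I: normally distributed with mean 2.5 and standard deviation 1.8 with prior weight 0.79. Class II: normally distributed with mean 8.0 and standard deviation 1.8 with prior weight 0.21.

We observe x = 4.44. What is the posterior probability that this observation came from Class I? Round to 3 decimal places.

0.937

P(component k | x) = π_k·f_k(x) / marginal(x), where marginal(x) = Σ_j π_j·f_j(x).
Component likelihoods at x = 4.44:
  p_I = (1/(1.8·√(2π)))·exp(−(4.44−2.5)²/(2·1.8²)) = 0.221635·exp(-0.58080) = 0.123993
  p_II = (1/(1.8·√(2π)))·exp(−(4.44−8.0)²/(2·1.8²)) = 0.221635·exp(-1.95580) = 0.0313504
Weight by the priors:
  π_I·p_I = 0.79 × 0.123993 = 0.0979547
  π_II·p_II = 0.21 × 0.0313504 = 0.00658359
Evidence: 0.0979547 + 0.00658359 = 0.104538
So the posterior for Class I is 0.0979547 / 0.104538 ≈ 0.937.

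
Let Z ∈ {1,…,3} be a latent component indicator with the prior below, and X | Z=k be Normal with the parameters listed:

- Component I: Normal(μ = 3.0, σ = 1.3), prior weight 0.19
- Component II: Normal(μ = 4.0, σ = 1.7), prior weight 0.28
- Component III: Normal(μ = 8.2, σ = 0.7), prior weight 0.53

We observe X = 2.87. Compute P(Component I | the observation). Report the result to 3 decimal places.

The responsibility of component k is π_k f_k(x) divided by Σ_j π_j f_j(x).
Evaluate each component's likelihood at the observed value:
  L_I = 0.305348
  L_II = 0.188156
  L_III = 1.46619e-13
Prior × likelihood for each component:
  π_I·L_I = 0.19 × 0.305348 = 0.0580161
  π_II·L_II = 0.28 × 0.188156 = 0.0526837
  π_III·L_III = 0.53 × 1.46619e-13 = 7.77082e-14
Evidence: 0.0580161 + 0.0526837 + 7.77082e-14 = 0.1107
Responsibility of Component I: 0.0580161 / 0.1107 ≈ 0.524

0.524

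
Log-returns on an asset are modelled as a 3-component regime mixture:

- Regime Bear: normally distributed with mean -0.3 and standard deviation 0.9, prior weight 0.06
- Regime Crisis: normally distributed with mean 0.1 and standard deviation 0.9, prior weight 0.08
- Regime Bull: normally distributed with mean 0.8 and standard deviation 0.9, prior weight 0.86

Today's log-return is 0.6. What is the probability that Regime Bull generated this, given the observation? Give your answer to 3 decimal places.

0.889

Apply Bayes' rule: the posterior for each component is proportional to its prior times its likelihood at x.
Evaluate each component's likelihood at the observed value:
  L_Bear = (1/(0.9·√(2π)))·exp(−(0.6−-0.3)²/(2·0.9²)) = 0.443269·exp(-0.50000) = 0.268856
  L_Crisis = (1/(0.9·√(2π)))·exp(−(0.6−0.1)²/(2·0.9²)) = 0.443269·exp(-0.15432) = 0.37988
  L_Bull = (1/(0.9·√(2π)))·exp(−(0.6−0.8)²/(2·0.9²)) = 0.443269·exp(-0.02469) = 0.432458
Multiply by the mixture weights:
  π_Bear·L_Bear = 0.06 × 0.268856 = 0.0161314
  π_Crisis·L_Crisis = 0.08 × 0.37988 = 0.0303904
  π_Bull·L_Bull = 0.86 × 0.432458 = 0.371914
Sum: 0.0161314 + 0.0303904 + 0.371914 = 0.418436
So the posterior for Regime Bull is 0.371914 / 0.418436 ≈ 0.889.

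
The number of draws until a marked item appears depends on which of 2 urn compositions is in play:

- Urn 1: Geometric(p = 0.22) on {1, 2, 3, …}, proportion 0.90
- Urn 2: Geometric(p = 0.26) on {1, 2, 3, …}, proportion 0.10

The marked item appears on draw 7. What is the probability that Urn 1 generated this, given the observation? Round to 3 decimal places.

The responsibility of component k is π_k f_k(x) divided by Σ_j π_j f_j(x).
Evaluate each component's likelihood at the observed value:
  p_1 = 0.0495439
  p_2 = 0.0426937
Prior × likelihood for each component:
  π_1·p_1 = 0.90 × 0.0495439 = 0.0445895
  π_2·p_2 = 0.10 × 0.0426937 = 0.00426937
Sum: 0.0445895 + 0.00426937 = 0.0488589
P(Urn 1 | 7) ≈ 0.913

0.913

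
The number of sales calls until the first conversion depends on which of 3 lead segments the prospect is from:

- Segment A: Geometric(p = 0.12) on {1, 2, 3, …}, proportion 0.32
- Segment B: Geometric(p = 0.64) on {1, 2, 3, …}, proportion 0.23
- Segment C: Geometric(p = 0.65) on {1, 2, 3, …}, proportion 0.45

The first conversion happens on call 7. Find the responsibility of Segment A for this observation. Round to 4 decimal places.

By Bayes' theorem, P(k | x) = w_k f_k(x) / Σ_j w_j f_j(x).
Geometric probabilities:
  p_A = 0.12·(1−0.12)^6 = 0.12·0.464404 = 0.0557285
  p_B = 0.64·(1−0.64)^6 = 0.64·0.00217678 = 0.00139314
  p_C = 0.65·(1−0.65)^6 = 0.65·0.00183827 = 0.00119487
Weight by the priors:
  w_A·p_A = 0.32 × 0.0557285 = 0.0178331
  w_B·p_B = 0.23 × 0.00139314 = 0.000320422
  w_C·p_C = 0.45 × 0.00119487 = 0.000537693
Normaliser: 0.0178331 + 0.000320422 + 0.000537693 = 0.0186912
P(Segment A | data) = 0.0178331 / 0.0186912 ≈ 0.9541

0.9541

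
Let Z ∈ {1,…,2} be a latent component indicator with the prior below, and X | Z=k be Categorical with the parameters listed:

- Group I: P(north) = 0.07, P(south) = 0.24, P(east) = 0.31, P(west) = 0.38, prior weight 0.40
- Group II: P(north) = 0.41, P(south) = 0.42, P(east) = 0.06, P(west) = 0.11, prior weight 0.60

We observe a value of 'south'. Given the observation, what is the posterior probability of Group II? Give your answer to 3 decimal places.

0.724

By Bayes' theorem, P(k | x) = w_k f_k(x) / Σ_j w_j f_j(x).
Component likelihoods at x = 'south':
  f_I = 0.24
  f_II = 0.42
Weight by the priors:
  w_I·f_I = 0.40 × 0.24 = 0.096
  w_II·f_II = 0.60 × 0.42 = 0.252
Denominator: 0.096 + 0.252 = 0.348
So the posterior for Group II is 0.252 / 0.348 ≈ 0.724.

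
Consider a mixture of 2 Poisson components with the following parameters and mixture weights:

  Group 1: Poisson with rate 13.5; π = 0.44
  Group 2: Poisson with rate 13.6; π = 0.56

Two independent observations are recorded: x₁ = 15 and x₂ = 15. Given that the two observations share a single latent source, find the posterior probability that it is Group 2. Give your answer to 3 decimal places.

Apply Bayes' rule: the posterior for each component is proportional to its prior times its likelihood at x.
Since both observations come from the same component, the likelihood for component k is f_k(x₁)·f_k(x₂).
  p_1 = [0.0945217] × [0.0945217] = 0.00893435
  p_2 = [0.0955386] × [0.0955386] = 0.00912763
Prior × likelihood for each component:
  w_1·p_1 = 0.44 × 0.00893435 = 0.00393111
  w_2·p_2 = 0.56 × 0.00912763 = 0.00511147
Denominator: 0.00393111 + 0.00511147 = 0.00904259
Responsibility of Group 2: 0.00511147 / 0.00904259 ≈ 0.565

0.565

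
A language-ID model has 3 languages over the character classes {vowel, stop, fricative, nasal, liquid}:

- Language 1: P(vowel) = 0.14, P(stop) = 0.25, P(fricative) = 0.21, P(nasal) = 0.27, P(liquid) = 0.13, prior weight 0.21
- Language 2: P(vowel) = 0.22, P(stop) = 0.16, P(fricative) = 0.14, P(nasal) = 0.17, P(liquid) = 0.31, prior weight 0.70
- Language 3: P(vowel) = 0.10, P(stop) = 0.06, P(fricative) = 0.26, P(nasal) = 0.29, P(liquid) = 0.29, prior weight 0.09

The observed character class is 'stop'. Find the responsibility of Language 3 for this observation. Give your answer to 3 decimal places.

Apply Bayes' rule: the posterior for each component is proportional to its prior times its likelihood at x.
Component likelihoods at x = 'stop':
  L_1 = P(stop | comp) = 0.25
  L_2 = P(stop | comp) = 0.16
  L_3 = P(stop | comp) = 0.06
Unnormalised posteriors:
  π_1·L_1 = 0.21 × 0.25 = 0.0525
  π_2·L_2 = 0.70 × 0.16 = 0.112
  π_3·L_3 = 0.09 × 0.06 = 0.0054
Evidence: 0.0525 + 0.112 + 0.0054 = 0.1699
P(Language 3 | data) = 0.0054 / 0.1699 ≈ 0.032

0.032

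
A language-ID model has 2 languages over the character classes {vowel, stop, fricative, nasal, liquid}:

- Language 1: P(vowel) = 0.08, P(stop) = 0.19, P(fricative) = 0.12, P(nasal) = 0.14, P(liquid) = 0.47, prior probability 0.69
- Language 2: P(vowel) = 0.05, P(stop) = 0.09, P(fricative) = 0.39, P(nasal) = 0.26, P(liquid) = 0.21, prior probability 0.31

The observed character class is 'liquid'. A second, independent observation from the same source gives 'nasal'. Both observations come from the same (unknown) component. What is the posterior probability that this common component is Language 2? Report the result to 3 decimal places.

0.272

P(component k | x) = P(Z=k)·f_k(x) / marginal(x), where marginal(x) = Σ_j P(Z=j)·f_j(x).
Since both observations come from the same component, the likelihood for component k is f_k(x₁)·f_k(x₂).
  p_1 = [0.47] × [0.14] = 0.0658
  p_2 = [0.21] × [0.26] = 0.0546
Unnormalised posteriors:
  P(Z=1)·p_1 = 0.69 × 0.0658 = 0.045402
  P(Z=2)·p_2 = 0.31 × 0.0546 = 0.016926
Evidence: 0.045402 + 0.016926 = 0.062328
P(Language 2 | x₁,x₂) ≈ 0.272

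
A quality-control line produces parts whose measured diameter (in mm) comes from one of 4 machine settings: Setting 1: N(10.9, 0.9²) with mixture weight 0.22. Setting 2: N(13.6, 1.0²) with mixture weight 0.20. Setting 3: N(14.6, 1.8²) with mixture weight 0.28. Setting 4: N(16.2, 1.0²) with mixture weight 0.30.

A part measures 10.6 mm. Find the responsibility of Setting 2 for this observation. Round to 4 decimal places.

0.0090

The responsibility of component k is w_k f_k(x) divided by Σ_j w_j f_j(x).
Normal densities:
  f_1 = (1/(0.9·√(2π)))·exp(−(10.6−10.9)²/(2·0.9²)) = 0.443269·exp(-0.05556) = 0.419315
  f_2 = (1/(1.0·√(2π)))·exp(−(10.6−13.6)²/(2·1.0²)) = 0.398942·exp(-4.50000) = 0.00443185
  f_3 = (1/(1.8·√(2π)))·exp(−(10.6−14.6)²/(2·1.8²)) = 0.221635·exp(-2.46914) = 0.0187631
  f_4 = (1/(1.0·√(2π)))·exp(−(10.6−16.2)²/(2·1.0²)) = 0.398942·exp(-15.68000) = 6.18262e-08
Multiply by the mixture weights:
  w_1·f_1 = 0.22 × 0.419315 = 0.0922492
  w_2·f_2 = 0.20 × 0.00443185 = 0.00088637
  w_3·f_3 = 0.28 × 0.0187631 = 0.00525368
  w_4·f_4 = 0.30 × 6.18262e-08 = 1.85479e-08
Marginal: 0.0922492 + 0.00088637 + 0.00525368 + 1.85479e-08 = 0.0983893
Responsibility of Setting 2: 0.00088637 / 0.0983893 ≈ 0.0090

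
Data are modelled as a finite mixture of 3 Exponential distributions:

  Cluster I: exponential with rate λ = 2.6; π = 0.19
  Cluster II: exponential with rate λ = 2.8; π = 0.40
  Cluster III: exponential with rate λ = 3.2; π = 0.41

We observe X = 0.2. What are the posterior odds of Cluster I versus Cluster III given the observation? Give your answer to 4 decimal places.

Posterior odds = (P(Z=i) f_i(x)) / (P(Z=j) f_j(x)); the normalising sum cancels.
Exponential densities:
  f_I = 2.6·e^(−2.6·0.2) = 2.6·e^(−0.5200) = 1.54575
  f_II = 2.8·e^(−2.8·0.2) = 2.8·e^(−0.5600) = 1.59939
  f_III = 3.2·e^(−3.2·0.2) = 3.2·e^(−0.6400) = 1.68734
Odds = (0.19/0.41) × (1.54575/1.68734) = 0.463415 × 0.916091 ≈ 0.4245

0.4245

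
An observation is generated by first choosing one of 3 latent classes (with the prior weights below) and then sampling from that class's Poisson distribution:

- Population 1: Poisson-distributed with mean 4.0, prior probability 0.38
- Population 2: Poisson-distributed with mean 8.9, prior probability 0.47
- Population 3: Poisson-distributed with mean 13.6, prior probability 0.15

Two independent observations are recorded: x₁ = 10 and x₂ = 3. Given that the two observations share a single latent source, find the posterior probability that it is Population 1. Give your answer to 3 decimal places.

0.307

Apply Bayes' rule: the posterior for each component is proportional to its prior times its likelihood at x.
Since both observations come from the same component, the likelihood for component k is f_k(x₁)·f_k(x₂).
  f_1 = [0.00529248] × [0.195367] = 0.00103397
  f_2 = [0.117197] × [0.016025] = 0.00187808
  f_3 = [0.0739982] × [0.000520068] = 3.84841e-05
Weight by the priors:
  π_1·f_1 = 0.38 × 0.00103397 = 0.00039291
  π_2·f_2 = 0.47 × 0.00187808 = 0.000882697
  π_3·f_3 = 0.15 × 3.84841e-05 = 5.77262e-06
Evidence: 0.00039291 + 0.000882697 + 5.77262e-06 = 0.00128138
P(Population 1 | x) = 0.00039291 / 0.00128138 ≈ 0.307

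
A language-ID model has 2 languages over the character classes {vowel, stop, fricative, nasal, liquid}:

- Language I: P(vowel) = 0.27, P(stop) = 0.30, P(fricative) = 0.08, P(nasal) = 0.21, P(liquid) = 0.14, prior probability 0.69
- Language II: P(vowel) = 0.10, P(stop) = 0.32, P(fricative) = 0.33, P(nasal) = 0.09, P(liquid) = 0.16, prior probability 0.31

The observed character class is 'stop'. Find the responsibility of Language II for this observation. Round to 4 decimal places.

By Bayes' theorem, P(k | x) = P(Z=k) f_k(x) / Σ_j P(Z=j) f_j(x).
Evaluate each component's likelihood at the observed value:
  f_I = P(stop | comp) = 0.30
  f_II = P(stop | comp) = 0.32
Multiply by the mixture weights:
  P(Z=I)·f_I = 0.69 × 0.3 = 0.207
  P(Z=II)·f_II = 0.31 × 0.32 = 0.0992
Normaliser: 0.207 + 0.0992 = 0.3062
So the posterior for Language II is 0.0992 / 0.3062 ≈ 0.3240.

0.3240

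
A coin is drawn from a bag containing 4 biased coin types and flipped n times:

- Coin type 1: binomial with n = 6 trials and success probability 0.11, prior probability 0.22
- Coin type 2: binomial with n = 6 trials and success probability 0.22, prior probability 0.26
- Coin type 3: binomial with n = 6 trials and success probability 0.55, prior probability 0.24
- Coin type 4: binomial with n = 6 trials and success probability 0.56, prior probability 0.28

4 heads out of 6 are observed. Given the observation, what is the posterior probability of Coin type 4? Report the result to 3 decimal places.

0.524

The responsibility of component k is π_k f_k(x) divided by Σ_j π_j f_j(x).
Binomial probabilities:
  p_1 = C(6,4)·0.11^4·0.89^2 = 15·0.00014641·0.7921 = 0.00173957
  p_2 = C(6,4)·0.22^4·0.78^2 = 15·0.00234256·0.6084 = 0.0213782
  p_3 = C(6,4)·0.55^4·0.45^2 = 15·0.0915063·0.2025 = 0.27795
  p_4 = C(6,4)·0.56^4·0.44^2 = 15·0.098345·0.1936 = 0.285594
Multiply by the mixture weights:
  π_1·p_1 = 0.22 × 0.00173957 = 0.000382705
  π_2·p_2 = 0.26 × 0.0213782 = 0.00555833
  π_3·p_3 = 0.24 × 0.27795 = 0.0667081
  π_4·p_4 = 0.28 × 0.285594 = 0.0799663
Marginal: 0.000382705 + 0.00555833 + 0.0667081 + 0.0799663 = 0.152615
So the posterior for Coin type 4 is 0.0799663 / 0.152615 ≈ 0.524.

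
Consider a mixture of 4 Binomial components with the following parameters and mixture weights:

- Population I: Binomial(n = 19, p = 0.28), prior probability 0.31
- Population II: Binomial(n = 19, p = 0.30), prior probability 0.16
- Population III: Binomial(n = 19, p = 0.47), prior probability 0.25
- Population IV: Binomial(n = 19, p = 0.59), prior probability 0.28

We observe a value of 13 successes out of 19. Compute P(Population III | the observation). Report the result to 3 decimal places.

Posterior ∝ prior × likelihood, so P(k | x) ∝ π_k f_k(x); normalise over all components.
Component likelihoods at x = 13 successes out of 19:
  p_I = 0.000245771
  p_II = 0.000508916
  p_III = 0.0328405
  p_IV = 0.135289
Multiply by the mixture weights:
  π_I·p_I = 0.31 × 0.000245771 = 7.61891e-05
  π_II·p_II = 0.16 × 0.000508916 = 8.14266e-05
  π_III·p_III = 0.25 × 0.0328405 = 0.00821011
  π_IV·p_IV = 0.28 × 0.135289 = 0.0378808
Marginal: 7.61891e-05 + 8.14266e-05 + 0.00821011 + 0.0378808 = 0.0462485
P(Population III | the observation) = 0.00821011 / 0.0462485 ≈ 0.178

0.178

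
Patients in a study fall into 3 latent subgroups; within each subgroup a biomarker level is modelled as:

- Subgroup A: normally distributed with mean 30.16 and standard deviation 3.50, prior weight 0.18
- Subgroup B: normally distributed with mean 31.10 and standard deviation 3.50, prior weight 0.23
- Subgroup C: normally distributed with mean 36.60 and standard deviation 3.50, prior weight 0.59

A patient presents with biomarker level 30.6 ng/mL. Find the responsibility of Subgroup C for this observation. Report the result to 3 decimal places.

By Bayes' theorem, P(k | x) = P(Z=k) f_k(x) / Σ_j P(Z=j) f_j(x).
Evaluate each component's likelihood at the observed value:
  f_A = 0.113086
  f_B = 0.112826
  f_C = 0.0262238
Weight by the priors:
  P(Z=A)·f_A = 0.18 × 0.113086 = 0.0203555
  P(Z=B)·f_B = 0.23 × 0.112826 = 0.0259501
  P(Z=C)·f_C = 0.59 × 0.0262238 = 0.015472
Sum: 0.0203555 + 0.0259501 + 0.015472 = 0.0617776
P(Subgroup C | 30.6 ng/mL) = 0.015472 / 0.0617776 ≈ 0.250

0.250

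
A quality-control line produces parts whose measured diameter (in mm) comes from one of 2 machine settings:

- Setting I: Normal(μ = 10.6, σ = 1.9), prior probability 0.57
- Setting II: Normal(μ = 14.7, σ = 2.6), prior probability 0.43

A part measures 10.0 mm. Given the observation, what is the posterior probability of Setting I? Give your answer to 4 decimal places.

0.8984

The responsibility of component k is π_k f_k(x) divided by Σ_j π_j f_j(x).
Component likelihoods at x = 10.0 mm:
  L_I = (1/(1.9·√(2π)))·exp(−(10.0−10.6)²/(2·1.9²)) = 0.209970·exp(-0.04986) = 0.199757
  L_II = (1/(2.6·√(2π)))·exp(−(10.0−14.7)²/(2·2.6²)) = 0.153439·exp(-1.63388) = 0.029947
Weight by the priors:
  π_I·L_I = 0.57 × 0.199757 = 0.113861
  π_II·L_II = 0.43 × 0.029947 = 0.0128772
Evidence: 0.113861 + 0.0128772 = 0.126739
So the posterior for Setting I is 0.113861 / 0.126739 ≈ 0.8984.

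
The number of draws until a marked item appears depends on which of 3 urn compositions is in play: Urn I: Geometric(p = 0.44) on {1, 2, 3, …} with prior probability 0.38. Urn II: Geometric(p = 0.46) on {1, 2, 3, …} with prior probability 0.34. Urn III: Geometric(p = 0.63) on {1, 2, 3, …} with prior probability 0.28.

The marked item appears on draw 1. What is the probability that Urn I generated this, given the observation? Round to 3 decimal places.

Apply Bayes' rule: the posterior for each component is proportional to its prior times its likelihood at x.
Geometric probabilities:
  L_I = 0.44·(1−0.44)^0 = 0.44·1 = 0.44
  L_II = 0.46·(1−0.46)^0 = 0.46·1 = 0.46
  L_III = 0.63·(1−0.63)^0 = 0.63·1 = 0.63
Unnormalised posteriors:
  P(Z=I)·L_I = 0.38 × 0.44 = 0.1672
  P(Z=II)·L_II = 0.34 × 0.46 = 0.1564
  P(Z=III)·L_III = 0.28 × 0.63 = 0.1764
Evidence: 0.1672 + 0.1564 + 0.1764 = 0.5
P(Urn I | 1) ≈ 0.334

0.334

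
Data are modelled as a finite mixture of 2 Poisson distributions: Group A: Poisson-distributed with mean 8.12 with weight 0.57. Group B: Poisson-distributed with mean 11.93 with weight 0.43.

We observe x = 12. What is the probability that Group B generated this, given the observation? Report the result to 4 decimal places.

P(component k | x) = π_k·f_k(x) / marginal(x), where marginal(x) = Σ_j π_j·f_j(x).
Evaluate each component's likelihood at the observed value:
  p_A = e^(−8.12)·8.12^12/12! = 0.0510345
  p_B = e^(−11.93)·11.93^12/12! = 0.114344
Weight by the priors:
  π_A·p_A = 0.57 × 0.0510345 = 0.0290897
  π_B·p_B = 0.43 × 0.114344 = 0.0491681
Denominator: 0.0290897 + 0.0491681 = 0.0782578
So the posterior for Group B is 0.0491681 / 0.0782578 ≈ 0.6283.

0.6283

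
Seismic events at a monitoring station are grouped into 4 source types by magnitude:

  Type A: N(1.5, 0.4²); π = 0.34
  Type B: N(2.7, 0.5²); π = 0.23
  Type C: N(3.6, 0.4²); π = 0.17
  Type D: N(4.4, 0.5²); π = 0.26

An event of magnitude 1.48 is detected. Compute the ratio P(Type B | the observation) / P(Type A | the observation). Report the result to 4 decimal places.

Only the two components matter; the odds are (π_i f_i(x)) / (π_j f_j(x)).
Component likelihoods at x = 1.48:
  f_A = (1/(0.4·√(2π)))·exp(−(1.48−1.5)²/(2·0.4²)) = 0.997356·exp(-0.00125) = 0.99611
  f_B = (1/(0.5·√(2π)))·exp(−(1.48−2.7)²/(2·0.5²)) = 0.797885·exp(-2.97680) = 0.0406567
  f_C = (1/(0.4·√(2π)))·exp(−(1.48−3.6)²/(2·0.4²)) = 0.997356·exp(-14.04500) = 7.92837e-07
  f_D = (1/(0.5·√(2π)))·exp(−(1.48−4.4)²/(2·0.5²)) = 0.797885·exp(-17.05280) = 3.13331e-08
Odds = (0.23/0.34) × (0.0406567/0.99611) = 0.676471 × 0.0408155 ≈ 0.0276

0.0276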